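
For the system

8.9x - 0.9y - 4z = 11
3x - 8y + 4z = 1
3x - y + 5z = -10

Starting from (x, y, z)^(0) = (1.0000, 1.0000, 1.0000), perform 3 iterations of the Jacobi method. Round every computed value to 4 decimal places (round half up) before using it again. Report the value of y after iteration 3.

Iteration 1:
  x = (11 - (-0.9)·1.0000 - (-4)·1.0000) / (8.9) = 1.7865
  y = (1 - (3)·1.0000 - (4)·1.0000) / (-8) = 0.7500
  z = (-10 - (3)·1.0000 - (-1)·1.0000) / (5) = -2.4000
Iteration 2:
  x = (11 - (-0.9)·0.7500 - (-4)·-2.4000) / (8.9) = 0.2331
  y = (1 - (3)·1.7865 - (4)·-2.4000) / (-8) = -0.6551
  z = (-10 - (3)·1.7865 - (-1)·0.7500) / (5) = -2.9219
Iteration 3:
  x = (11 - (-0.9)·-0.6551 - (-4)·-2.9219) / (8.9) = -0.1435
  y = (1 - (3)·0.2331 - (4)·-2.9219) / (-8) = -1.4985
  z = (-10 - (3)·0.2331 - (-1)·-0.6551) / (5) = -2.2709

-1.4985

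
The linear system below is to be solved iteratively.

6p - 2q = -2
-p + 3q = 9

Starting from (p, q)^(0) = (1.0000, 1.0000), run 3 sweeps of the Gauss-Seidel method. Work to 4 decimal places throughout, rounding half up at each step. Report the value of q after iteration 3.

Iteration 1:
  p = (-2 - (-2)·1.0000) / (6) = 0.0000
  q = (9 - (-1)·0.0000) / (3) = 3.0000
Iteration 2:
  p = (-2 - (-2)·3.0000) / (6) = 0.6667
  q = (9 - (-1)·0.6667) / (3) = 3.2222
Iteration 3:
  p = (-2 - (-2)·3.2222) / (6) = 0.7407
  q = (9 - (-1)·0.7407) / (3) = 3.2469

3.2469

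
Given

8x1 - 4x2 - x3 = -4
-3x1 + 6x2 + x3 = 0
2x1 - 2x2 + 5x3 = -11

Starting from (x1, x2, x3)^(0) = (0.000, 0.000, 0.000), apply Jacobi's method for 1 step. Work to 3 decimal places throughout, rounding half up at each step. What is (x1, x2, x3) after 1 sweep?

(-0.500, 0.000, -2.200)

Iteration 1:
  x1 = (-4 - (-4)·0.000 - (-1)·0.000) / (8) = -0.500
  x2 = (0 - (-3)·0.000 - (1)·0.000) / (6) = 0.000
  x3 = (-11 - (2)·0.000 - (-2)·0.000) / (5) = -2.200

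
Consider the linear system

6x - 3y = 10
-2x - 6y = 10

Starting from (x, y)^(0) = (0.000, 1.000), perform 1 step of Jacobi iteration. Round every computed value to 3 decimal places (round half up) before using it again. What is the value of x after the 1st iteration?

Iteration 1:
  x = (10 - (-3)·1.000) / (6) = 2.167
  y = (10 - (-2)·0.000) / (-6) = -1.667

2.167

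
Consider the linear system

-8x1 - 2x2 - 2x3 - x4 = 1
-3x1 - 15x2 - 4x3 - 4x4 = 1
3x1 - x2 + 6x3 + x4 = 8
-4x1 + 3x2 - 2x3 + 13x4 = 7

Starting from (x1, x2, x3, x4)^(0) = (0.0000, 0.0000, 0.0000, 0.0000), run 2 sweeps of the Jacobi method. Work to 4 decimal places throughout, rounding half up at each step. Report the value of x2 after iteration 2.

Iteration 1:
  x1 = (1 - (-2)·0.0000 - (-2)·0.0000 - (-1)·0.0000) / (-8) = -0.1250
  x2 = (1 - (-3)·0.0000 - (-4)·0.0000 - (-4)·0.0000) / (-15) = -0.0667
  x3 = (8 - (3)·0.0000 - (-1)·0.0000 - (1)·0.0000) / (6) = 1.3333
  x4 = (7 - (-4)·0.0000 - (3)·0.0000 - (-2)·0.0000) / (13) = 0.5385
Iteration 2:
  x1 = (1 - (-2)·-0.0667 - (-2)·1.3333 - (-1)·0.5385) / (-8) = -0.5090
  x2 = (1 - (-3)·-0.1250 - (-4)·1.3333 - (-4)·0.5385) / (-15) = -0.5408
  x3 = (8 - (3)·-0.1250 - (-1)·-0.0667 - (1)·0.5385) / (6) = 1.2950
  x4 = (7 - (-4)·-0.1250 - (3)·-0.0667 - (-2)·1.3333) / (13) = 0.7205

-0.5408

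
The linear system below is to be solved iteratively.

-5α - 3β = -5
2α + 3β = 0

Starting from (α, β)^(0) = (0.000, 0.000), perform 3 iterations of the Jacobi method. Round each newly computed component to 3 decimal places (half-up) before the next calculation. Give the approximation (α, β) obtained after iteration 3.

Iteration 1:
  α = (-5 - (-3)·0.000) / (-5) = 1.000
  β = (0 - (2)·0.000) / (3) = 0.000
Iteration 2:
  α = (-5 - (-3)·0.000) / (-5) = 1.000
  β = (0 - (2)·1.000) / (3) = -0.667
Iteration 3:
  α = (-5 - (-3)·-0.667) / (-5) = 1.400
  β = (0 - (2)·1.000) / (3) = -0.667

(1.400, -0.667)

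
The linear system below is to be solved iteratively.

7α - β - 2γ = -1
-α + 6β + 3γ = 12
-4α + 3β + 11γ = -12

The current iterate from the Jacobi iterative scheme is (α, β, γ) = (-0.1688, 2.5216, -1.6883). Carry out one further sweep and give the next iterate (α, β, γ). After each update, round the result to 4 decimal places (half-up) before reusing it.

(-0.2650, 2.8160, -1.8400)

One sweep:
  α = (-1 - (-1)·2.5216 - (-2)·-1.6883) / (7) = -0.2650
  β = (12 - (-1)·-0.1688 - (3)·-1.6883) / (6) = 2.8160
  γ = (-12 - (-4)·-0.1688 - (3)·2.5216) / (11) = -1.8400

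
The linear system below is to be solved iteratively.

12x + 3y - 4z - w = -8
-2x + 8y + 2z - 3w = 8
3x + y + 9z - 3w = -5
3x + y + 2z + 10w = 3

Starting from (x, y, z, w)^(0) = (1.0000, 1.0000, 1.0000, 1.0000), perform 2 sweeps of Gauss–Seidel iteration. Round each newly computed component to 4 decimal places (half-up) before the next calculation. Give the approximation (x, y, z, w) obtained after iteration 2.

Iteration 1:
  x = (-8 - (3)·1.0000 - (-4)·1.0000 - (-1)·1.0000) / (12) = -0.5000
  y = (8 - (-2)·-0.5000 - (2)·1.0000 - (-3)·1.0000) / (8) = 1.0000
  z = (-5 - (3)·-0.5000 - (1)·1.0000 - (-3)·1.0000) / (9) = -0.1667
  w = (3 - (3)·-0.5000 - (1)·1.0000 - (2)·-0.1667) / (10) = 0.3833
Iteration 2:
  x = (-8 - (3)·1.0000 - (-4)·-0.1667 - (-1)·0.3833) / (12) = -0.9403
  y = (8 - (-2)·-0.9403 - (2)·-0.1667 - (-3)·0.3833) / (8) = 0.9503
  z = (-5 - (3)·-0.9403 - (1)·0.9503 - (-3)·0.3833) / (9) = -0.2199
  w = (3 - (3)·-0.9403 - (1)·0.9503 - (2)·-0.2199) / (10) = 0.5310

(-0.9403, 0.9503, -0.2199, 0.5310)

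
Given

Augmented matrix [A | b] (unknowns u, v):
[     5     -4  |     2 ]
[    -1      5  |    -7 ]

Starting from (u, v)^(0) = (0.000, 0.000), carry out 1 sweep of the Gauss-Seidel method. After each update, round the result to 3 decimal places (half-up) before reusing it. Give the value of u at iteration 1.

Iteration 1:
  u = (2 - (-4)·0.000) / (5) = 0.400
  v = (-7 - (-1)·0.400) / (5) = -1.320

0.400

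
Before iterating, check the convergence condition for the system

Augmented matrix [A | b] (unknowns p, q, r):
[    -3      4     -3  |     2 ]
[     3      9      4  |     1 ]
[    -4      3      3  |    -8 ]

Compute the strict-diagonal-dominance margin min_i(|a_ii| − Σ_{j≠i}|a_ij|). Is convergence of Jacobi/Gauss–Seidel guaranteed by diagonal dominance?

-4

row 1: |-3| − (4+3) = -4
row 2: |9| − (3+4) = 2
row 3: |3| − (4+3) = -4
minimum over rows = -4 → not strictly diagonally dominant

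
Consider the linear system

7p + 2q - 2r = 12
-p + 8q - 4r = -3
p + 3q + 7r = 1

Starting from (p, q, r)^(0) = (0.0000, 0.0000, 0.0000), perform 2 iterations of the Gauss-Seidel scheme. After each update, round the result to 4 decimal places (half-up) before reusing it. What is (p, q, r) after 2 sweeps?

(1.7507, -0.1728, -0.0332)

Iteration 1:
  p = (12 - (2)·0.0000 - (-2)·0.0000) / (7) = 1.7143
  q = (-3 - (-1)·1.7143 - (-4)·0.0000) / (8) = -0.1607
  r = (1 - (1)·1.7143 - (3)·-0.1607) / (7) = -0.0332
Iteration 2:
  p = (12 - (2)·-0.1607 - (-2)·-0.0332) / (7) = 1.7507
  q = (-3 - (-1)·1.7507 - (-4)·-0.0332) / (8) = -0.1728
  r = (1 - (1)·1.7507 - (3)·-0.1728) / (7) = -0.0332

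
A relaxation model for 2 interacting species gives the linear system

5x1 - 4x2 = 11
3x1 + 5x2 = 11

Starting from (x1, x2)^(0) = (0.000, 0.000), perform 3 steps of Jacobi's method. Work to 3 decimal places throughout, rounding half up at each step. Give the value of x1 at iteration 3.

Iteration 1:
  x1 = (11 - (-4)·0.000) / (5) = 2.200
  x2 = (11 - (3)·0.000) / (5) = 2.200
Iteration 2:
  x1 = (11 - (-4)·2.200) / (5) = 3.960
  x2 = (11 - (3)·2.200) / (5) = 0.880
Iteration 3:
  x1 = (11 - (-4)·0.880) / (5) = 2.904
  x2 = (11 - (3)·3.960) / (5) = -0.176

2.904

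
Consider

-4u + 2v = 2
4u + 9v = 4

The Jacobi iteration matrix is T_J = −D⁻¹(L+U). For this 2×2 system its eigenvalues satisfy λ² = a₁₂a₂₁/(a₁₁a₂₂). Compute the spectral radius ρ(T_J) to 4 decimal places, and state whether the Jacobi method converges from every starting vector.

0.4714

a₁₂a₂₁/(a₁₁a₂₂) = (2)·(4) / ((-4)·(9)) = -0.222222
ρ = √|-0.222222| = √0.222222 = 0.4714
ρ < 1, so Jacobi converges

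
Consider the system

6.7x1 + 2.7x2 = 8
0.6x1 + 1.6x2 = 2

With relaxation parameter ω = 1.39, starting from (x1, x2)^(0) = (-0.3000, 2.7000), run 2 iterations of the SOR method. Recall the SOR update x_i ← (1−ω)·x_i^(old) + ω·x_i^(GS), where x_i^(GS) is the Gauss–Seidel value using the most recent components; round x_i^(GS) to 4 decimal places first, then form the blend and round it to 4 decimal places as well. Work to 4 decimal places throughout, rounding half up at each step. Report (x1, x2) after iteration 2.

Iteration 1:
  x1: GS value = (8 - (2.7)·2.7000) / (6.7) = 0.1060;  x1 ← (1−ω)·-0.3000 + ω·0.1060 = 0.2643
  x2: GS value = (2 - (0.6)·0.2643) / (1.6) = 1.1509;  x2 ← (1−ω)·2.7000 + ω·1.1509 = 0.5468
Iteration 2:
  x1: GS value = (8 - (2.7)·0.5468) / (6.7) = 0.9737;  x1 ← (1−ω)·0.2643 + ω·0.9737 = 1.2504
  x2: GS value = (2 - (0.6)·1.2504) / (1.6) = 0.7811;  x2 ← (1−ω)·0.5468 + ω·0.7811 = 0.8725

(1.2504, 0.8725)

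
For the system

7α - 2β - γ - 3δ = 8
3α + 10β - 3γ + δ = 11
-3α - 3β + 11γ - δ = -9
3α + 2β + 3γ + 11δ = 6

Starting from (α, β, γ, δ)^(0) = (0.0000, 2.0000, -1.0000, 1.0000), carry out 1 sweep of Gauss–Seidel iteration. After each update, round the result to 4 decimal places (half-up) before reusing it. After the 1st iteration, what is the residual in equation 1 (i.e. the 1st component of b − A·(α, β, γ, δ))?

-5.8825

Iteration 1:
  α = (8 - (-2)·2.0000 - (-1)·-1.0000 - (-3)·1.0000) / (7) = 2.0000
  β = (11 - (3)·2.0000 - (-3)·-1.0000 - (1)·1.0000) / (10) = 0.1000
  γ = (-9 - (-3)·2.0000 - (-3)·0.1000 - (-1)·1.0000) / (11) = -0.1545
  δ = (6 - (3)·2.0000 - (2)·0.1000 - (3)·-0.1545) / (11) = 0.0240
Residual b − A·x = (-5.8825, 3.5125, -0.9765, -0.0005)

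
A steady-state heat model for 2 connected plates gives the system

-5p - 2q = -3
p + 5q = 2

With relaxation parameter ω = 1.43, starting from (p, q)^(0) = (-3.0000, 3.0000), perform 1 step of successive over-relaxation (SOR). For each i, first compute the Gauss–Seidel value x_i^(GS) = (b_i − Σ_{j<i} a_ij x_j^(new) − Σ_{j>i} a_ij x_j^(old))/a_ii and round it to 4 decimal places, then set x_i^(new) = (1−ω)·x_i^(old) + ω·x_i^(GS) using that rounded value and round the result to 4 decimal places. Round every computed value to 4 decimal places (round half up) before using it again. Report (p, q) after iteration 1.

(0.4320, -0.8416)

Iteration 1:
  p: GS value = (-3 - (-2)·3.0000) / (-5) = -0.6000;  p ← (1−ω)·-3.0000 + ω·-0.6000 = 0.4320
  q: GS value = (2 - (1)·0.4320) / (5) = 0.3136;  q ← (1−ω)·3.0000 + ω·0.3136 = -0.8416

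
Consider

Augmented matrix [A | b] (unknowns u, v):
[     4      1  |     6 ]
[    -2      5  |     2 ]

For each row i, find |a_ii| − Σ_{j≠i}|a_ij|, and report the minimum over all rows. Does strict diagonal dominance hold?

row 1: |4| − (1) = 3
row 2: |5| − (2) = 3
minimum over rows = 3 → strictly diagonally dominant (convergence guaranteed)

3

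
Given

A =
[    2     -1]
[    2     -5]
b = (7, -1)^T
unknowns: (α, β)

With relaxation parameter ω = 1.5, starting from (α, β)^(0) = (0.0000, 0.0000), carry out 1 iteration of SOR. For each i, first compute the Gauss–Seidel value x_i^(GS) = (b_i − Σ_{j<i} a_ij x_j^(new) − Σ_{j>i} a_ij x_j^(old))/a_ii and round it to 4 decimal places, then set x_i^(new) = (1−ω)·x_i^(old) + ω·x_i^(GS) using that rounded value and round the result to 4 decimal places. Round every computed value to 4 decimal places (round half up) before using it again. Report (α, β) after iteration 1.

(5.2500, 3.4500)

Iteration 1:
  α: GS value = (7 - (-1)·0.0000) / (2) = 3.5000;  α ← (1−ω)·0.0000 + ω·3.5000 = 5.2500
  β: GS value = (-1 - (2)·5.2500) / (-5) = 2.3000;  β ← (1−ω)·0.0000 + ω·2.3000 = 3.4500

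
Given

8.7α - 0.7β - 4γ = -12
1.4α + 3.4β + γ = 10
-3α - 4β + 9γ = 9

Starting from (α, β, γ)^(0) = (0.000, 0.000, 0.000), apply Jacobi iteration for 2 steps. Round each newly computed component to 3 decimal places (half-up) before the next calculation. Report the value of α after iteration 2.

Iteration 1:
  α = (-12 - (-0.7)·0.000 - (-4)·0.000) / (8.7) = -1.379
  β = (10 - (1.4)·0.000 - (1)·0.000) / (3.4) = 2.941
  γ = (9 - (-3)·0.000 - (-4)·0.000) / (9) = 1.000
Iteration 2:
  α = (-12 - (-0.7)·2.941 - (-4)·1.000) / (8.7) = -0.683
  β = (10 - (1.4)·-1.379 - (1)·1.000) / (3.4) = 3.215
  γ = (9 - (-3)·-1.379 - (-4)·2.941) / (9) = 1.847

-0.683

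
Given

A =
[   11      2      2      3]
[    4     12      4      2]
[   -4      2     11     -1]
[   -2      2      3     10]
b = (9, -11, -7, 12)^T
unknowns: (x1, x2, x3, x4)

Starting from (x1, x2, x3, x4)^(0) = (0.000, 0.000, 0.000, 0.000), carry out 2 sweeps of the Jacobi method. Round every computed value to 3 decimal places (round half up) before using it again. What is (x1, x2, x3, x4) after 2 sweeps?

Iteration 1:
  x1 = (9 - (2)·0.000 - (2)·0.000 - (3)·0.000) / (11) = 0.818
  x2 = (-11 - (4)·0.000 - (4)·0.000 - (2)·0.000) / (12) = -0.917
  x3 = (-7 - (-4)·0.000 - (2)·0.000 - (-1)·0.000) / (11) = -0.636
  x4 = (12 - (-2)·0.000 - (2)·0.000 - (3)·0.000) / (10) = 1.200
Iteration 2:
  x1 = (9 - (2)·-0.917 - (2)·-0.636 - (3)·1.200) / (11) = 0.773
  x2 = (-11 - (4)·0.818 - (4)·-0.636 - (2)·1.200) / (12) = -1.177
  x3 = (-7 - (-4)·0.818 - (2)·-0.917 - (-1)·1.200) / (11) = -0.063
  x4 = (12 - (-2)·0.818 - (2)·-0.917 - (3)·-0.636) / (10) = 1.738

(0.773, -1.177, -0.063, 1.738)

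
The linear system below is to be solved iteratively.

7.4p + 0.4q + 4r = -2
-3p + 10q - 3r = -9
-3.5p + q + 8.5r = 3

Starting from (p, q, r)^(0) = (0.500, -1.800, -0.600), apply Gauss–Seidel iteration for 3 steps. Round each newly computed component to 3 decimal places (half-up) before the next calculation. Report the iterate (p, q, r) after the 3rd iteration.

(-0.357, -0.932, 0.316)

Iteration 1:
  p = (-2 - (0.4)·-1.800 - (4)·-0.600) / (7.4) = 0.151
  q = (-9 - (-3)·0.151 - (-3)·-0.600) / (10) = -1.035
  r = (3 - (-3.5)·0.151 - (1)·-1.035) / (8.5) = 0.537
Iteration 2:
  p = (-2 - (0.4)·-1.035 - (4)·0.537) / (7.4) = -0.505
  q = (-9 - (-3)·-0.505 - (-3)·0.537) / (10) = -0.890
  r = (3 - (-3.5)·-0.505 - (1)·-0.890) / (8.5) = 0.250
Iteration 3:
  p = (-2 - (0.4)·-0.890 - (4)·0.250) / (7.4) = -0.357
  q = (-9 - (-3)·-0.357 - (-3)·0.250) / (10) = -0.932
  r = (3 - (-3.5)·-0.357 - (1)·-0.932) / (8.5) = 0.316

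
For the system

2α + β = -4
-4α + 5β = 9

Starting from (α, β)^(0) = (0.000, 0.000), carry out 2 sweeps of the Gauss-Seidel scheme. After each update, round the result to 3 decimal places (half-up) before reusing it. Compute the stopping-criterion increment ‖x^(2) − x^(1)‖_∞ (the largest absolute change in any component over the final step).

0.100

Iteration 1:
  α = (-4 - (1)·0.000) / (2) = -2.000
  β = (9 - (-4)·-2.000) / (5) = 0.200
Iteration 2:
  α = (-4 - (1)·0.200) / (2) = -2.100
  β = (9 - (-4)·-2.100) / (5) = 0.120
Change: (-0.100, -0.080) → max |·| = 0.100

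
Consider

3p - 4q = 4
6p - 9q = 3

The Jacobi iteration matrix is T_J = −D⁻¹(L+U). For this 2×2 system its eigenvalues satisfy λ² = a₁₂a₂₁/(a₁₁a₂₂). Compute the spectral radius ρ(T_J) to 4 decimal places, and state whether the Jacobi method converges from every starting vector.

a₁₂a₂₁/(a₁₁a₂₂) = (-4)·(6) / ((3)·(-9)) = 0.888889
ρ = √|0.888889| = √0.888889 = 0.9428
ρ < 1, so Jacobi converges

0.9428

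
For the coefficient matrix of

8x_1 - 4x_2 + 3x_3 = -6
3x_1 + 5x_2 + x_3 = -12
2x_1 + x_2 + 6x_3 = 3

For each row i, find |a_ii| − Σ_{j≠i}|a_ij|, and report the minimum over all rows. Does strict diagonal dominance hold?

row 1: |8| − (4+3) = 1
row 2: |5| − (3+1) = 1
row 3: |6| − (2+1) = 3
minimum over rows = 1 → strictly diagonally dominant (convergence guaranteed)

1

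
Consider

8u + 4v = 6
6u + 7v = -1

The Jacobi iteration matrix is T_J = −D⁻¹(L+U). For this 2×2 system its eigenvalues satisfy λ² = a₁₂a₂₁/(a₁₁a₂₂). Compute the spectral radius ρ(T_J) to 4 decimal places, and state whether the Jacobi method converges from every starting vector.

0.6547

a₁₂a₂₁/(a₁₁a₂₂) = (4)·(6) / ((8)·(7)) = 0.428571
ρ = √|0.428571| = √0.428571 = 0.6547
ρ < 1, so Jacobi converges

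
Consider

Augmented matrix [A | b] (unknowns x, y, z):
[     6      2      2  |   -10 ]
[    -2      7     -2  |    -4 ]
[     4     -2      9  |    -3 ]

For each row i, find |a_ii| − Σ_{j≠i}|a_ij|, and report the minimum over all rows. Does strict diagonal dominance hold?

2

row 1: |6| − (2+2) = 2
row 2: |7| − (2+2) = 3
row 3: |9| − (4+2) = 3
minimum over rows = 2 → strictly diagonally dominant (convergence guaranteed)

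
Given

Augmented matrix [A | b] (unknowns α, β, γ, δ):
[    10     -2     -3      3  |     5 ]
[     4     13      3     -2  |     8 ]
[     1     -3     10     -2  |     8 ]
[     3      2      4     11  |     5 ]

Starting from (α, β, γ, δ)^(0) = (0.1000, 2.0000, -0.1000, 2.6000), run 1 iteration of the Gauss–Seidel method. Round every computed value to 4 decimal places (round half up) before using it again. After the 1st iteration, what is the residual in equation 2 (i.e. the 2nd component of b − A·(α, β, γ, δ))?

Iteration 1:
  α = (5 - (-2)·2.0000 - (-3)·-0.1000 - (3)·2.6000) / (10) = 0.0900
  β = (8 - (4)·0.0900 - (3)·-0.1000 - (-2)·2.6000) / (13) = 1.0108
  γ = (8 - (1)·0.0900 - (-3)·1.0108 - (-2)·2.6000) / (10) = 1.6142
  δ = (5 - (3)·0.0900 - (2)·1.0108 - (4)·1.6142) / (11) = -0.3408
Residual b − A·x = (11.9866, -11.0246, -5.8812, 0.0004)

-11.0246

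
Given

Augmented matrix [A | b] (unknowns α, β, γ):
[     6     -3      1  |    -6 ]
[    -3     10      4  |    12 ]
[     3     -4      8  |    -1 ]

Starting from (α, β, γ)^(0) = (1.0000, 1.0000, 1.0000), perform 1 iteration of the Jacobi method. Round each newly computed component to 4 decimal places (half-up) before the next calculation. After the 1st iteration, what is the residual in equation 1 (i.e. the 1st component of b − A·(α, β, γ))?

1.3002

Iteration 1:
  α = (-6 - (-3)·1.0000 - (1)·1.0000) / (6) = -0.6667
  β = (12 - (-3)·1.0000 - (4)·1.0000) / (10) = 1.1000
  γ = (-1 - (3)·1.0000 - (-4)·1.0000) / (8) = 0.0000
Residual b − A·x = (1.3002, -1.0001, 5.4001)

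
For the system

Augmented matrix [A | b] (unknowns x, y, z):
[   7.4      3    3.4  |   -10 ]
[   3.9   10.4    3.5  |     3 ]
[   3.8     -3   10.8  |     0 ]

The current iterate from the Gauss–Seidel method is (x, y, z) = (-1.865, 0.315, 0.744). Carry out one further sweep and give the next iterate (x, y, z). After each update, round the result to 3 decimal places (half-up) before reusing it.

One sweep:
  x = (-10 - (3)·0.315 - (3.4)·0.744) / (7.4) = -1.821
  y = (3 - (3.9)·-1.821 - (3.5)·0.744) / (10.4) = 0.721
  z = (0 - (3.8)·-1.821 - (-3)·0.721) / (10.8) = 0.841

(-1.821, 0.721, 0.841)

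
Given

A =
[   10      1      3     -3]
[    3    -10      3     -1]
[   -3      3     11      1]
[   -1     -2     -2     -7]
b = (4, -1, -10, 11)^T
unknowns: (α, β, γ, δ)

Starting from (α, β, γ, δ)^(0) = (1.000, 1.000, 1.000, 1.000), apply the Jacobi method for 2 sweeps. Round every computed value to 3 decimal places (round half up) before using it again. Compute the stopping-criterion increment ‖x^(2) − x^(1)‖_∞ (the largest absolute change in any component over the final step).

Iteration 1:
  α = (4 - (1)·1.000 - (3)·1.000 - (-3)·1.000) / (10) = 0.300
  β = (-1 - (3)·1.000 - (3)·1.000 - (-1)·1.000) / (-10) = 0.600
  γ = (-10 - (-3)·1.000 - (3)·1.000 - (1)·1.000) / (11) = -1.000
  δ = (11 - (-1)·1.000 - (-2)·1.000 - (-2)·1.000) / (-7) = -2.286
Iteration 2:
  α = (4 - (1)·0.600 - (3)·-1.000 - (-3)·-2.286) / (10) = -0.046
  β = (-1 - (3)·0.300 - (3)·-1.000 - (-1)·-2.286) / (-10) = 0.119
  γ = (-10 - (-3)·0.300 - (3)·0.600 - (1)·-2.286) / (11) = -0.783
  δ = (11 - (-1)·0.300 - (-2)·0.600 - (-2)·-1.000) / (-7) = -1.500
Change: (-0.346, -0.481, 0.217, 0.786) → max |·| = 0.786

0.786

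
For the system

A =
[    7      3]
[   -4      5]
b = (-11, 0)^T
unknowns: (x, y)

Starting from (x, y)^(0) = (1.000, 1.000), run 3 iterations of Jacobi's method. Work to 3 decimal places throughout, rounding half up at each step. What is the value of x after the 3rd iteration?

Iteration 1:
  x = (-11 - (3)·1.000) / (7) = -2.000
  y = (0 - (-4)·1.000) / (5) = 0.800
Iteration 2:
  x = (-11 - (3)·0.800) / (7) = -1.914
  y = (0 - (-4)·-2.000) / (5) = -1.600
Iteration 3:
  x = (-11 - (3)·-1.600) / (7) = -0.886
  y = (0 - (-4)·-1.914) / (5) = -1.531

-0.886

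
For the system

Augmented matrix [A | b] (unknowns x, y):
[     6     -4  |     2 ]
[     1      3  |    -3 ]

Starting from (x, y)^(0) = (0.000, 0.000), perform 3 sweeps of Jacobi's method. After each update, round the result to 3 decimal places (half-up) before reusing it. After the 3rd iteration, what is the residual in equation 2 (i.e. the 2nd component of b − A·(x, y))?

0.074

Iteration 1:
  x = (2 - (-4)·0.000) / (6) = 0.333
  y = (-3 - (1)·0.000) / (3) = -1.000
Iteration 2:
  x = (2 - (-4)·-1.000) / (6) = -0.333
  y = (-3 - (1)·0.333) / (3) = -1.111
Iteration 3:
  x = (2 - (-4)·-1.111) / (6) = -0.407
  y = (-3 - (1)·-0.333) / (3) = -0.889
Residual b − A·x = (0.886, 0.074)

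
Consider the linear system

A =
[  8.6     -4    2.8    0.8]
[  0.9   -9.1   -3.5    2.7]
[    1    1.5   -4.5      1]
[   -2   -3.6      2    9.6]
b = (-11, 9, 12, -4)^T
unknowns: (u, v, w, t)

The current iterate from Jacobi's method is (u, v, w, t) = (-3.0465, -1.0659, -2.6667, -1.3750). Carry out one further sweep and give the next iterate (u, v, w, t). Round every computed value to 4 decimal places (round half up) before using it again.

(-0.7787, -0.6726, -4.0045, -0.8955)

One sweep:
  u = (-11 - (-4)·-1.0659 - (2.8)·-2.6667 - (0.8)·-1.3750) / (8.6) = -0.7787
  v = (9 - (0.9)·-3.0465 - (-3.5)·-2.6667 - (2.7)·-1.3750) / (-9.1) = -0.6726
  w = (12 - (1)·-3.0465 - (1.5)·-1.0659 - (1)·-1.3750) / (-4.5) = -4.0045
  t = (-4 - (-2)·-3.0465 - (-3.6)·-1.0659 - (2)·-2.6667) / (9.6) = -0.8955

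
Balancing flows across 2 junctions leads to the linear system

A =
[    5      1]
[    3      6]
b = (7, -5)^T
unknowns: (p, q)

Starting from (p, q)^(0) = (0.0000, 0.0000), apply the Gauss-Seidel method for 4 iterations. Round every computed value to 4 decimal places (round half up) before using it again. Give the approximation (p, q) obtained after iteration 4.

Iteration 1:
  p = (7 - (1)·0.0000) / (5) = 1.4000
  q = (-5 - (3)·1.4000) / (6) = -1.5333
Iteration 2:
  p = (7 - (1)·-1.5333) / (5) = 1.7067
  q = (-5 - (3)·1.7067) / (6) = -1.6867
Iteration 3:
  p = (7 - (1)·-1.6867) / (5) = 1.7373
  q = (-5 - (3)·1.7373) / (6) = -1.7020
Iteration 4:
  p = (7 - (1)·-1.7020) / (5) = 1.7404
  q = (-5 - (3)·1.7404) / (6) = -1.7035

(1.7404, -1.7035)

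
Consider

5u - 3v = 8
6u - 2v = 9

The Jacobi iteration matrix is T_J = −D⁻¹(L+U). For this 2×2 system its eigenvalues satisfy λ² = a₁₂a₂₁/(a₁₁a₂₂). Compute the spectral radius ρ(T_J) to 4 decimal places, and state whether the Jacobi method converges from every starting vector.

1.3416

a₁₂a₂₁/(a₁₁a₂₂) = (-3)·(6) / ((5)·(-2)) = 1.800000
ρ = √|1.800000| = √1.800000 = 1.3416
ρ > 1, so Jacobi diverges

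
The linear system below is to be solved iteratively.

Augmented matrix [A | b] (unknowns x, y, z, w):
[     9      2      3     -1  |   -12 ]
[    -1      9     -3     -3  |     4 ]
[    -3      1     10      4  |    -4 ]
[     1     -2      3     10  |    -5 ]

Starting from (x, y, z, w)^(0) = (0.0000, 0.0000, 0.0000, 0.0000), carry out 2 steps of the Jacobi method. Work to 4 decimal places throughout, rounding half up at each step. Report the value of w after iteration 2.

-0.1578

Iteration 1:
  x = (-12 - (2)·0.0000 - (3)·0.0000 - (-1)·0.0000) / (9) = -1.3333
  y = (4 - (-1)·0.0000 - (-3)·0.0000 - (-3)·0.0000) / (9) = 0.4444
  z = (-4 - (-3)·0.0000 - (1)·0.0000 - (4)·0.0000) / (10) = -0.4000
  w = (-5 - (1)·0.0000 - (-2)·0.0000 - (3)·0.0000) / (10) = -0.5000
Iteration 2:
  x = (-12 - (2)·0.4444 - (3)·-0.4000 - (-1)·-0.5000) / (9) = -1.3543
  y = (4 - (-1)·-1.3333 - (-3)·-0.4000 - (-3)·-0.5000) / (9) = -0.0037
  z = (-4 - (-3)·-1.3333 - (1)·0.4444 - (4)·-0.5000) / (10) = -0.6444
  w = (-5 - (1)·-1.3333 - (-2)·0.4444 - (3)·-0.4000) / (10) = -0.1578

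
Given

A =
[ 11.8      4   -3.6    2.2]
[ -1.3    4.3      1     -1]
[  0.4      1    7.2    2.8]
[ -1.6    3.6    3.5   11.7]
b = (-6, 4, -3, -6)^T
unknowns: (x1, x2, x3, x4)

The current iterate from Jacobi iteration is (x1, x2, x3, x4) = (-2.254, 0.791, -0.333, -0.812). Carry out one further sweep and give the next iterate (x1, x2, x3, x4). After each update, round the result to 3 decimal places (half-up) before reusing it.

(-0.727, 0.137, -0.086, -0.965)

One sweep:
  x1 = (-6 - (4)·0.791 - (-3.6)·-0.333 - (2.2)·-0.812) / (11.8) = -0.727
  x2 = (4 - (-1.3)·-2.254 - (1)·-0.333 - (-1)·-0.812) / (4.3) = 0.137
  x3 = (-3 - (0.4)·-2.254 - (1)·0.791 - (2.8)·-0.812) / (7.2) = -0.086
  x4 = (-6 - (-1.6)·-2.254 - (3.6)·0.791 - (3.5)·-0.333) / (11.7) = -0.965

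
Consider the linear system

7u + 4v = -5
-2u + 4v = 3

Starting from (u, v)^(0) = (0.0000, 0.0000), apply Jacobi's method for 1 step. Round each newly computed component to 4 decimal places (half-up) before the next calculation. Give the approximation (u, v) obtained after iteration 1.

(-0.7143, 0.7500)

Iteration 1:
  u = (-5 - (4)·0.0000) / (7) = -0.7143
  v = (3 - (-2)·0.0000) / (4) = 0.7500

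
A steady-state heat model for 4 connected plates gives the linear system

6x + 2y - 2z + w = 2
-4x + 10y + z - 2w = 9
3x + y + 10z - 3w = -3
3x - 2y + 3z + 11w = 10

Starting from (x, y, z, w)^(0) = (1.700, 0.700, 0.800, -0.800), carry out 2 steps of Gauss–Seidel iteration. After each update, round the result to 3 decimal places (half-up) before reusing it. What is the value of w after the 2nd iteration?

1.193

Iteration 1:
  x = (2 - (2)·0.700 - (-2)·0.800 - (1)·-0.800) / (6) = 0.500
  y = (9 - (-4)·0.500 - (1)·0.800 - (-2)·-0.800) / (10) = 0.860
  z = (-3 - (3)·0.500 - (1)·0.860 - (-3)·-0.800) / (10) = -0.776
  w = (10 - (3)·0.500 - (-2)·0.860 - (3)·-0.776) / (11) = 1.141
Iteration 2:
  x = (2 - (2)·0.860 - (-2)·-0.776 - (1)·1.141) / (6) = -0.402
  y = (9 - (-4)·-0.402 - (1)·-0.776 - (-2)·1.141) / (10) = 1.045
  z = (-3 - (3)·-0.402 - (1)·1.045 - (-3)·1.141) / (10) = 0.058
  w = (10 - (3)·-0.402 - (-2)·1.045 - (3)·0.058) / (11) = 1.193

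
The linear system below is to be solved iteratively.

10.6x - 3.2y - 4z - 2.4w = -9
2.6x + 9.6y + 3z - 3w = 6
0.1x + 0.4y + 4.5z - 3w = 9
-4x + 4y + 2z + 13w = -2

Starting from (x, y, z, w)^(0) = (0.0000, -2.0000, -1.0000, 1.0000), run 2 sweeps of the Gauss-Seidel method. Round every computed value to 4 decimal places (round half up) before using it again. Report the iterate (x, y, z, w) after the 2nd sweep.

Iteration 1:
  x = (-9 - (-3.2)·-2.0000 - (-4)·-1.0000 - (-2.4)·1.0000) / (10.6) = -1.6038
  y = (6 - (2.6)·-1.6038 - (3)·-1.0000 - (-3)·1.0000) / (9.6) = 1.6844
  z = (9 - (0.1)·-1.6038 - (0.4)·1.6844 - (-3)·1.0000) / (4.5) = 2.5526
  w = (-2 - (-4)·-1.6038 - (4)·1.6844 - (2)·2.5526) / (13) = -1.5583
Iteration 2:
  x = (-9 - (-3.2)·1.6844 - (-4)·2.5526 - (-2.4)·-1.5583) / (10.6) = 0.2699
  y = (6 - (2.6)·0.2699 - (3)·2.5526 - (-3)·-1.5583) / (9.6) = -0.7328
  z = (9 - (0.1)·0.2699 - (0.4)·-0.7328 - (-3)·-1.5583) / (4.5) = 1.0203
  w = (-2 - (-4)·0.2699 - (4)·-0.7328 - (2)·1.0203) / (13) = -0.0023

(0.2699, -0.7328, 1.0203, -0.0023)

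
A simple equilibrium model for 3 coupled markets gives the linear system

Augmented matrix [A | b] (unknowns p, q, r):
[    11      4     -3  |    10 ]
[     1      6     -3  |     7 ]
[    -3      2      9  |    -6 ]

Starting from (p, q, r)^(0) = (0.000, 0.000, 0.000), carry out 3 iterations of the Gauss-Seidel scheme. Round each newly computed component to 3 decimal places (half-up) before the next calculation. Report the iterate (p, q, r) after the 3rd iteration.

Iteration 1:
  p = (10 - (4)·0.000 - (-3)·0.000) / (11) = 0.909
  q = (7 - (1)·0.909 - (-3)·0.000) / (6) = 1.015
  r = (-6 - (-3)·0.909 - (2)·1.015) / (9) = -0.589
Iteration 2:
  p = (10 - (4)·1.015 - (-3)·-0.589) / (11) = 0.379
  q = (7 - (1)·0.379 - (-3)·-0.589) / (6) = 0.809
  r = (-6 - (-3)·0.379 - (2)·0.809) / (9) = -0.720
Iteration 3:
  p = (10 - (4)·0.809 - (-3)·-0.720) / (11) = 0.419
  q = (7 - (1)·0.419 - (-3)·-0.720) / (6) = 0.737
  r = (-6 - (-3)·0.419 - (2)·0.737) / (9) = -0.691

(0.419, 0.737, -0.691)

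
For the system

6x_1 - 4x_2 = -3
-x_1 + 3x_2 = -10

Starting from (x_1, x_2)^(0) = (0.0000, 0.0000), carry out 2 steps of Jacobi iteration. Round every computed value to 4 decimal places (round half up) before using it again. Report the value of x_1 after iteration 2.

Iteration 1:
  x_1 = (-3 - (-4)·0.0000) / (6) = -0.5000
  x_2 = (-10 - (-1)·0.0000) / (3) = -3.3333
Iteration 2:
  x_1 = (-3 - (-4)·-3.3333) / (6) = -2.7222
  x_2 = (-10 - (-1)·-0.5000) / (3) = -3.5000

-2.7222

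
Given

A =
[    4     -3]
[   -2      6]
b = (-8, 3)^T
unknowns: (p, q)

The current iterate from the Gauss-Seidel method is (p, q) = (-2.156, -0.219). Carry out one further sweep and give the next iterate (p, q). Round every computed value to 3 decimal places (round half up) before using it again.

One sweep:
  p = (-8 - (-3)·-0.219) / (4) = -2.164
  q = (3 - (-2)·-2.164) / (6) = -0.221

(-2.164, -0.221)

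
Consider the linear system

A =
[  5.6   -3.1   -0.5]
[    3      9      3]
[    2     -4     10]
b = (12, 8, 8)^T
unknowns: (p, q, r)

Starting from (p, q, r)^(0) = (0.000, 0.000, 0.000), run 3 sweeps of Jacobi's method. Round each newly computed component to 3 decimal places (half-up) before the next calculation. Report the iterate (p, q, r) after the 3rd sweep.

(2.157, -0.255, 0.222)

Iteration 1:
  p = (12 - (-3.1)·0.000 - (-0.5)·0.000) / (5.6) = 2.143
  q = (8 - (3)·0.000 - (3)·0.000) / (9) = 0.889
  r = (8 - (2)·0.000 - (-4)·0.000) / (10) = 0.800
Iteration 2:
  p = (12 - (-3.1)·0.889 - (-0.5)·0.800) / (5.6) = 2.706
  q = (8 - (3)·2.143 - (3)·0.800) / (9) = -0.092
  r = (8 - (2)·2.143 - (-4)·0.889) / (10) = 0.727
Iteration 3:
  p = (12 - (-3.1)·-0.092 - (-0.5)·0.727) / (5.6) = 2.157
  q = (8 - (3)·2.706 - (3)·0.727) / (9) = -0.255
  r = (8 - (2)·2.706 - (-4)·-0.092) / (10) = 0.222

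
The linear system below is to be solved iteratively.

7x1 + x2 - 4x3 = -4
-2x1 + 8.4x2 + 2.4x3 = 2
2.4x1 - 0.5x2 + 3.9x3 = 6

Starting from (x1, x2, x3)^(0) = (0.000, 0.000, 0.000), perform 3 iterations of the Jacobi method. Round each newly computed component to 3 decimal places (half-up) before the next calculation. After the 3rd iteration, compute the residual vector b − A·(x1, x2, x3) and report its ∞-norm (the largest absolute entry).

Iteration 1:
  x1 = (-4 - (1)·0.000 - (-4)·0.000) / (7) = -0.571
  x2 = (2 - (-2)·0.000 - (2.4)·0.000) / (8.4) = 0.238
  x3 = (6 - (2.4)·0.000 - (-0.5)·0.000) / (3.9) = 1.538
Iteration 2:
  x1 = (-4 - (1)·0.238 - (-4)·1.538) / (7) = 0.273
  x2 = (2 - (-2)·-0.571 - (2.4)·1.538) / (8.4) = -0.337
  x3 = (6 - (2.4)·-0.571 - (-0.5)·0.238) / (3.9) = 1.920
Iteration 3:
  x1 = (-4 - (1)·-0.337 - (-4)·1.920) / (7) = 0.574
  x2 = (2 - (-2)·0.273 - (2.4)·1.920) / (8.4) = -0.245
  x3 = (6 - (2.4)·0.273 - (-0.5)·-0.337) / (3.9) = 1.327
Residual b − A·x = (-2.465, 2.021, -0.675); ∞-norm = 2.465

2.465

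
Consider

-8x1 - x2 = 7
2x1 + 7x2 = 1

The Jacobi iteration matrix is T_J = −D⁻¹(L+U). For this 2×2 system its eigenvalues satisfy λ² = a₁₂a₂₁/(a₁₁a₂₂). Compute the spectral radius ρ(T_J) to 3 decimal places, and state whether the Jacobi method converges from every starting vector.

0.189

a₁₂a₂₁/(a₁₁a₂₂) = (-1)·(2) / ((-8)·(7)) = 0.035714
ρ = √|0.035714| = √0.035714 = 0.189
ρ < 1, so Jacobi converges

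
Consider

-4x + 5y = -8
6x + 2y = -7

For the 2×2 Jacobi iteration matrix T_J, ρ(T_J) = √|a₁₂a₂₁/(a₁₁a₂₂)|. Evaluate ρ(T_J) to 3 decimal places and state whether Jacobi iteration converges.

a₁₂a₂₁/(a₁₁a₂₂) = (5)·(6) / ((-4)·(2)) = -3.750000
ρ = √|-3.750000| = √3.750000 = 1.936
ρ > 1, so Jacobi diverges

1.936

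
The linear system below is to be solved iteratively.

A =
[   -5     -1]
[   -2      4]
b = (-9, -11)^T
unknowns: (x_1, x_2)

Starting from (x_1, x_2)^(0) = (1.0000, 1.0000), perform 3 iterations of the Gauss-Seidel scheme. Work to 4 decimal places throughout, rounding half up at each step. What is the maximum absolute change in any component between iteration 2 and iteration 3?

Iteration 1:
  x_1 = (-9 - (-1)·1.0000) / (-5) = 1.6000
  x_2 = (-11 - (-2)·1.6000) / (4) = -1.9500
Iteration 2:
  x_1 = (-9 - (-1)·-1.9500) / (-5) = 2.1900
  x_2 = (-11 - (-2)·2.1900) / (4) = -1.6550
Iteration 3:
  x_1 = (-9 - (-1)·-1.6550) / (-5) = 2.1310
  x_2 = (-11 - (-2)·2.1310) / (4) = -1.6845
Change: (-0.0590, -0.0295) → max |·| = 0.0590

0.0590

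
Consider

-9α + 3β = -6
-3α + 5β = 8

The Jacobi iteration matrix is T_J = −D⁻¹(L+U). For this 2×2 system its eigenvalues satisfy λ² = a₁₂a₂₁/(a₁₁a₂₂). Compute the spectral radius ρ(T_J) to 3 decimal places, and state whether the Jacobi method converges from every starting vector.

0.447

a₁₂a₂₁/(a₁₁a₂₂) = (3)·(-3) / ((-9)·(5)) = 0.200000
ρ = √|0.200000| = √0.200000 = 0.447
ρ < 1, so Jacobi converges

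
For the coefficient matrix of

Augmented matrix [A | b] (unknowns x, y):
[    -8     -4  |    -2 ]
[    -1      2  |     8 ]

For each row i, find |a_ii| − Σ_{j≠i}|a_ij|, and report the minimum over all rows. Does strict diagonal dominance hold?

row 1: |-8| − (4) = 4
row 2: |2| − (1) = 1
minimum over rows = 1 → strictly diagonally dominant (convergence guaranteed)

1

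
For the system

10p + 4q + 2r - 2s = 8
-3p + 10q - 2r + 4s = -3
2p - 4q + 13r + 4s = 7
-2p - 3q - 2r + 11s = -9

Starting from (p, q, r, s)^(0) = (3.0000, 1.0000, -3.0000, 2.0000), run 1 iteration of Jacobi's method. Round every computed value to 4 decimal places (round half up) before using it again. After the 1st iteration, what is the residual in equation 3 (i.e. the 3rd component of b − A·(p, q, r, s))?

Iteration 1:
  p = (8 - (4)·1.0000 - (2)·-3.0000 - (-2)·2.0000) / (10) = 1.4000
  q = (-3 - (-3)·3.0000 - (-2)·-3.0000 - (4)·2.0000) / (10) = -0.8000
  r = (7 - (2)·3.0000 - (-4)·1.0000 - (4)·2.0000) / (13) = -0.2308
  s = (-9 - (-2)·3.0000 - (-3)·1.0000 - (-2)·-3.0000) / (11) = -0.5455
Residual b − A·x = (-3.4294, 10.9204, 6.1824, -3.0611)

6.1824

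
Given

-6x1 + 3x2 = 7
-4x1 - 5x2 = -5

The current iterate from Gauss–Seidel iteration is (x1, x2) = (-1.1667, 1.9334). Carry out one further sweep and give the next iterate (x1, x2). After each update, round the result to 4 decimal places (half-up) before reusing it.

One sweep:
  x1 = (7 - (3)·1.9334) / (-6) = -0.2000
  x2 = (-5 - (-4)·-0.2000) / (-5) = 1.1600

(-0.2000, 1.1600)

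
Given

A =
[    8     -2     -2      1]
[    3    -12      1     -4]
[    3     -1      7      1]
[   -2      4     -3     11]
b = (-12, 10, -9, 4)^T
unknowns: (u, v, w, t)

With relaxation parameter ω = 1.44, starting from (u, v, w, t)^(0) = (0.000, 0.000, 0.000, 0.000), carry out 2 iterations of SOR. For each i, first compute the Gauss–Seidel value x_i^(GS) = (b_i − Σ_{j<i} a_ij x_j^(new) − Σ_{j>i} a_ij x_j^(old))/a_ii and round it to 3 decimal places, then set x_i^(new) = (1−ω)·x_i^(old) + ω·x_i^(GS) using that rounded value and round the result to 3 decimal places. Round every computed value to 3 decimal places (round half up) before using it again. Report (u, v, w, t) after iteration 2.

(-2.367, -1.595, -0.442, 0.288)

Iteration 1:
  u: GS value = (-12 - (-2)·0.000 - (-2)·0.000 - (1)·0.000) / (8) = -1.500;  u ← (1−ω)·0.000 + ω·-1.500 = -2.160
  v: GS value = (10 - (3)·-2.160 - (1)·0.000 - (-4)·0.000) / (-12) = -1.373;  v ← (1−ω)·0.000 + ω·-1.373 = -1.977
  w: GS value = (-9 - (3)·-2.160 - (-1)·-1.977 - (1)·0.000) / (7) = -0.642;  w ← (1−ω)·0.000 + ω·-0.642 = -0.924
  t: GS value = (4 - (-2)·-2.160 - (4)·-1.977 - (-3)·-0.924) / (11) = 0.438;  t ← (1−ω)·0.000 + ω·0.438 = 0.631
Iteration 2:
  u: GS value = (-12 - (-2)·-1.977 - (-2)·-0.924 - (1)·0.631) / (8) = -2.304;  u ← (1−ω)·-2.160 + ω·-2.304 = -2.367
  v: GS value = (10 - (3)·-2.367 - (1)·-0.924 - (-4)·0.631) / (-12) = -1.712;  v ← (1−ω)·-1.977 + ω·-1.712 = -1.595
  w: GS value = (-9 - (3)·-2.367 - (-1)·-1.595 - (1)·0.631) / (7) = -0.589;  w ← (1−ω)·-0.924 + ω·-0.589 = -0.442
  t: GS value = (4 - (-2)·-2.367 - (4)·-1.595 - (-3)·-0.442) / (11) = 0.393;  t ← (1−ω)·0.631 + ω·0.393 = 0.288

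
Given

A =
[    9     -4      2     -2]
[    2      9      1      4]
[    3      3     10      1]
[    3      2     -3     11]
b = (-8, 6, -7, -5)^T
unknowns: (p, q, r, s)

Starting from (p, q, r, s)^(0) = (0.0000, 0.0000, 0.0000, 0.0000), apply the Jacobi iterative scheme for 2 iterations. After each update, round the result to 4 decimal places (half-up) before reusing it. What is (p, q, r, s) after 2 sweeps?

(-0.5380, 1.1440, -0.5879, -0.5242)

Iteration 1:
  p = (-8 - (-4)·0.0000 - (2)·0.0000 - (-2)·0.0000) / (9) = -0.8889
  q = (6 - (2)·0.0000 - (1)·0.0000 - (4)·0.0000) / (9) = 0.6667
  r = (-7 - (3)·0.0000 - (3)·0.0000 - (1)·0.0000) / (10) = -0.7000
  s = (-5 - (3)·0.0000 - (2)·0.0000 - (-3)·0.0000) / (11) = -0.4545
Iteration 2:
  p = (-8 - (-4)·0.6667 - (2)·-0.7000 - (-2)·-0.4545) / (9) = -0.5380
  q = (6 - (2)·-0.8889 - (1)·-0.7000 - (4)·-0.4545) / (9) = 1.1440
  r = (-7 - (3)·-0.8889 - (3)·0.6667 - (1)·-0.4545) / (10) = -0.5879
  s = (-5 - (3)·-0.8889 - (2)·0.6667 - (-3)·-0.7000) / (11) = -0.5242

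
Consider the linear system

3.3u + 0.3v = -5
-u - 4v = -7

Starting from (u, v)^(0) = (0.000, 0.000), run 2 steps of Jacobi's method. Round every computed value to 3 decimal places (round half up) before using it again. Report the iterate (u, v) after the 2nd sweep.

(-1.674, 2.129)

Iteration 1:
  u = (-5 - (0.3)·0.000) / (3.3) = -1.515
  v = (-7 - (-1)·0.000) / (-4) = 1.750
Iteration 2:
  u = (-5 - (0.3)·1.750) / (3.3) = -1.674
  v = (-7 - (-1)·-1.515) / (-4) = 2.129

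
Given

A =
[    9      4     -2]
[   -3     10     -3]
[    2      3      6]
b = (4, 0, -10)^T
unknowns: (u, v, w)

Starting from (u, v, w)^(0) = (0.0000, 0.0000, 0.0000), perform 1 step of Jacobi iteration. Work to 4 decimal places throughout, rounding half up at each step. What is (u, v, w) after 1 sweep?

Iteration 1:
  u = (4 - (4)·0.0000 - (-2)·0.0000) / (9) = 0.4444
  v = (0 - (-3)·0.0000 - (-3)·0.0000) / (10) = 0.0000
  w = (-10 - (2)·0.0000 - (3)·0.0000) / (6) = -1.6667

(0.4444, 0.0000, -1.6667)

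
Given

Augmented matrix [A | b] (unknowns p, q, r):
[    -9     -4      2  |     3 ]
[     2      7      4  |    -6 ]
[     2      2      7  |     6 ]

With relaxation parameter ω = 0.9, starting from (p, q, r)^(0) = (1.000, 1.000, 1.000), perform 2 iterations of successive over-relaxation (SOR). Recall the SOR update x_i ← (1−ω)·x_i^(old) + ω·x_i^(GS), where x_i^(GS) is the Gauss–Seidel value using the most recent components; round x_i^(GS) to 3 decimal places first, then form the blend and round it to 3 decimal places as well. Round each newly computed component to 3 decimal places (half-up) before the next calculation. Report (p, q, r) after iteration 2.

Iteration 1:
  p: GS value = (3 - (-4)·1.000 - (2)·1.000) / (-9) = -0.556;  p ← (1−ω)·1.000 + ω·-0.556 = -0.400
  q: GS value = (-6 - (2)·-0.400 - (4)·1.000) / (7) = -1.314;  q ← (1−ω)·1.000 + ω·-1.314 = -1.083
  r: GS value = (6 - (2)·-0.400 - (2)·-1.083) / (7) = 1.281;  r ← (1−ω)·1.000 + ω·1.281 = 1.253
Iteration 2:
  p: GS value = (3 - (-4)·-1.083 - (2)·1.253) / (-9) = 0.426;  p ← (1−ω)·-0.400 + ω·0.426 = 0.343
  q: GS value = (-6 - (2)·0.343 - (4)·1.253) / (7) = -1.671;  q ← (1−ω)·-1.083 + ω·-1.671 = -1.612
  r: GS value = (6 - (2)·0.343 - (2)·-1.612) / (7) = 1.220;  r ← (1−ω)·1.253 + ω·1.220 = 1.223

(0.343, -1.612, 1.223)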